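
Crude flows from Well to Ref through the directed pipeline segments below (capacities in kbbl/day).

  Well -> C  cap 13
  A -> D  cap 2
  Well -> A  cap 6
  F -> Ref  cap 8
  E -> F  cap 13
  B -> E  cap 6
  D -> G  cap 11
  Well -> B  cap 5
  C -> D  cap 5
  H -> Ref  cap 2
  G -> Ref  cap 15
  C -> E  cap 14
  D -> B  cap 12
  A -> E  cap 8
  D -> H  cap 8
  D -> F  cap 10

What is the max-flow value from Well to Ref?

Augment Well→A→D→F→Ref: bottleneck 2, flow now 2.
Augment Well→A→E→F→Ref: bottleneck 4, flow now 6.
Augment Well→B→E→F→Ref: bottleneck 2, flow now 8.
Augment Well→C→D→G→Ref: bottleneck 5, flow now 13.
Augment Well→B→E→F→D→G→Ref: bottleneck 2, flow now 15. (uses reverse residual edge)
No augmenting path remains; maximum flow = 15.
In the residual graph, reachable from Well: {Well, A, B, C, E, F}.
Min-cut edges: A→D (2), C→D (5), F→Ref (8); capacity 2 + 5 + 8 = 15.
This cut is saturated, so no flow can exceed 15.

15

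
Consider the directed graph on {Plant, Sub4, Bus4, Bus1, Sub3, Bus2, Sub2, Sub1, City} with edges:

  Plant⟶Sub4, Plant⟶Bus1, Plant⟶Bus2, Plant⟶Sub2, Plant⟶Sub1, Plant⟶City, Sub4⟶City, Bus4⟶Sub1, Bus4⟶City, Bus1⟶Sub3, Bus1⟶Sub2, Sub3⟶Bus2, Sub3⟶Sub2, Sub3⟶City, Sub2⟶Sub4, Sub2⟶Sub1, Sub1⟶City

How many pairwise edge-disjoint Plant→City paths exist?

4

Assign every edge capacity 1; by Menger, the answer equals the max flow.
Path Plant→City (+1); total 1.
Path Plant→Sub4→City (+1); total 2.
Path Plant→Sub1→City (+1); total 3.
Path Plant→Bus1→Sub3→City (+1); total 4.
No residual Plant→City path; max flow = 4.
Certifying cut of size 4: {Plant→Bus1, Plant→City, Sub1→City, Sub4→City}.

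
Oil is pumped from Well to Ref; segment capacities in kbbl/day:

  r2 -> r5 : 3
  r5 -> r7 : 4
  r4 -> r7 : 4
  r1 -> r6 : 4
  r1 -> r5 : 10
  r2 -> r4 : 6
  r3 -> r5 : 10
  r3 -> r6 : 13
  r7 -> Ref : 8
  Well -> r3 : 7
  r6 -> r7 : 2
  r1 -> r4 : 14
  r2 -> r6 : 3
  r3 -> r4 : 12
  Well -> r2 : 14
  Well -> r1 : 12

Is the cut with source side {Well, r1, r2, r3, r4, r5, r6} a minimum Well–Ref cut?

No — its capacity is 10, but the minimum cut has capacity 8.

Given cut capacity: 4 + 4 + 2 = 10.
Augment Well→r1→r4→r7→Ref: bottleneck 4, flow now 4.
Augment Well→r1→r5→r7→Ref: bottleneck 4, flow now 8.
No augmenting path remains; maximum flow = 8.
In the residual graph, reachable from Well: {Well, r1, r2, r3, r4, r5, r6, r7}.
Min-cut edges: r7→Ref (8); capacity 8 = 8.
Cut capacity 10 exceeds the max flow 8, so it is not minimum.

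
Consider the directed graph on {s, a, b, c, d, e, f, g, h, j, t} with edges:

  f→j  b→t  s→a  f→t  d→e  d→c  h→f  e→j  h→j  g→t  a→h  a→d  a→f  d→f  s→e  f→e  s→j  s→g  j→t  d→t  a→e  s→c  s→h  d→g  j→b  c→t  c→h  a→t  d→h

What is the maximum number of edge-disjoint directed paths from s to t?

Assign every edge capacity 1; by Menger, the answer equals the max flow.
Path s→a→t (+1); total 1.
Path s→c→t (+1); total 2.
Path s→g→t (+1); total 3.
Path s→j→t (+1); total 4.
Path s→h→f→t (+1); total 5.
Path s→e→j→b→t (+1); total 6.
No residual s→t path; max flow = 6.
Certifying cut of size 6: {s→a, s→c, s→e, s→g, s→h, s→j}.

6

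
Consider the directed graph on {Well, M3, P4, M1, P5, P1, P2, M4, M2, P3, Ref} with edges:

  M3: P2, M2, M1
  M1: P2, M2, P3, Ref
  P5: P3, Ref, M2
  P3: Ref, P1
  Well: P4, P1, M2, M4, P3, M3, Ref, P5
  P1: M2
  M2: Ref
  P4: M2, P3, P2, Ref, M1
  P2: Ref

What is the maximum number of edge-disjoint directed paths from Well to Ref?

Assign every edge capacity 1; by Menger, the answer equals the max flow.
Path Well→Ref (+1); total 1.
Path Well→P4→Ref (+1); total 2.
Path Well→P5→Ref (+1); total 3.
Path Well→M2→Ref (+1); total 4.
Path Well→P3→Ref (+1); total 5.
Path Well→M3→M1→Ref (+1); total 6.
No residual Well→Ref path; max flow = 6.
Certifying cut of size 6: {M2→Ref, Well→M3, Well→P3, Well→P4, Well→P5, Well→Ref}.

6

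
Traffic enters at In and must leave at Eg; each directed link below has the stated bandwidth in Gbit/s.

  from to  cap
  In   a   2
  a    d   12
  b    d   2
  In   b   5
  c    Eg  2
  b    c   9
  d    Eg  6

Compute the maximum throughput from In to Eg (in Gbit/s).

6

Augment In→a→d→Eg: bottleneck 2, flow now 2.
Augment In→b→c→Eg: bottleneck 2, flow now 4.
Augment In→b→d→Eg: bottleneck 2, flow now 6.
No augmenting path remains; maximum flow = 6.
In the residual graph, reachable from In: {In, b, c}.
Min-cut edges: In→a (2), b→d (2), c→Eg (2); capacity 2 + 2 + 2 = 6.
This cut is saturated, so no flow can exceed 6.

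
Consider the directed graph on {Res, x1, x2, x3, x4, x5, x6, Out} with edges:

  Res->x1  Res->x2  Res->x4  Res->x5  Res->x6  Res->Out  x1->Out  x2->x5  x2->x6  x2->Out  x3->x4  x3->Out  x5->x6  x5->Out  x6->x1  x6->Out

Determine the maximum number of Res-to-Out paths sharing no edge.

Assign every edge capacity 1; by Menger, the answer equals the max flow.
Path Res→Out (+1); total 1.
Path Res→x1→Out (+1); total 2.
Path Res→x2→Out (+1); total 3.
Path Res→x5→Out (+1); total 4.
Path Res→x6→Out (+1); total 5.
No residual Res→Out path; max flow = 5.
Certifying cut of size 5: {Res→Out, Res→x1, Res→x2, Res→x5, Res→x6}.

5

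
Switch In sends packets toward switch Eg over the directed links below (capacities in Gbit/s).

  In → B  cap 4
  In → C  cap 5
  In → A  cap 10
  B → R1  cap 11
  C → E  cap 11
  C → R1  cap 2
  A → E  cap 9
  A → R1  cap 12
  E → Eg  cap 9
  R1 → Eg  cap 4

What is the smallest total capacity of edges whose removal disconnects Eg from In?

Augment In→B→R1→Eg: bottleneck 4, flow now 4.
Augment In→C→E→Eg: bottleneck 5, flow now 9.
Augment In→A→E→Eg: bottleneck 4, flow now 13.
No augmenting path remains; maximum flow = 13.
By max-flow min-cut, the minimum cut capacity equals the max flow.
In the residual graph, reachable from In: {In, B, C, A, E, R1}.
Min-cut edges: E→Eg (9), R1→Eg (4); capacity 9 + 4 = 13.

13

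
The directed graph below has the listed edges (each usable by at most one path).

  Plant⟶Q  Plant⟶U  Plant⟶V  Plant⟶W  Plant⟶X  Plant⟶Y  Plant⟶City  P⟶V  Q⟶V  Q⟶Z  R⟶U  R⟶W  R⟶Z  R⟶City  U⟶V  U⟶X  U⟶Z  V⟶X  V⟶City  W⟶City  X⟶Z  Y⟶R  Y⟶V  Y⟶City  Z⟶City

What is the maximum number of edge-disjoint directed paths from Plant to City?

Assign every edge capacity 1; by Menger, the answer equals the max flow.
Path Plant→City (+1); total 1.
Path Plant→V→City (+1); total 2.
Path Plant→W→City (+1); total 3.
Path Plant→Y→City (+1); total 4.
Path Plant→Q→Z→City (+1); total 5.
No residual Plant→City path; max flow = 5.
Certifying cut of size 5: {Plant→City, Plant→W, Plant→Y, V→City, Z→City}.

5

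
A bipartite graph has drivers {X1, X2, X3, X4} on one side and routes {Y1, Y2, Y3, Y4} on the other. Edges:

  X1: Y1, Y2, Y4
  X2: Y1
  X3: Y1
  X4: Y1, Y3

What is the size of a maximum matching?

Unit-capacity flow: source→left, listed edges, right→sink; max matching = max flow.
Augmenting path X1→Y1 (+1); matched 1.
Augmenting path X4→Y3 (+1); matched 2.
Augmenting path X2→Y1→X1→Y2 (+1); matched 3.
No augmenting path remains; maximum matching = 3.
König certificate: {X1, X4, Y1} is a vertex cover of size 3 (every listed pair touches it), so no matching can be larger.

3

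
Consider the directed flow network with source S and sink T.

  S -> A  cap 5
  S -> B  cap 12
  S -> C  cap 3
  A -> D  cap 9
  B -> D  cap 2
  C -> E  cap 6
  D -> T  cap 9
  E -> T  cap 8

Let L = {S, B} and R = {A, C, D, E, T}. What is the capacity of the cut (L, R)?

10

Edges leaving {S, B}: S→A (5), S→C (3), B→D (2).
Cut capacity = 5 + 3 + 2 = 10.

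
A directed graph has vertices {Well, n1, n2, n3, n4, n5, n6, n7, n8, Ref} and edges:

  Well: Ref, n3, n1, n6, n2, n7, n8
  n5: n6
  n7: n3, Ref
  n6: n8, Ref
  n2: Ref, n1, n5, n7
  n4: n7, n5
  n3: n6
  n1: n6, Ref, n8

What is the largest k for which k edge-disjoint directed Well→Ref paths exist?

Assign every edge capacity 1; by Menger, the answer equals the max flow.
Path Well→Ref (+1); total 1.
Path Well→n1→Ref (+1); total 2.
Path Well→n2→Ref (+1); total 3.
Path Well→n6→Ref (+1); total 4.
Path Well→n7→Ref (+1); total 5.
No residual Well→Ref path; max flow = 5.
Certifying cut of size 5: {Well→Ref, Well→n1, Well→n2, Well→n7, n6→Ref}.

5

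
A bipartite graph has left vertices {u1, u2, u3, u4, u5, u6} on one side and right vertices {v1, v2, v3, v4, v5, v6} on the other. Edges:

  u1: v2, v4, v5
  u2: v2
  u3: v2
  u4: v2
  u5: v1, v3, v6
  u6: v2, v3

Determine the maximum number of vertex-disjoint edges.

4

Unit-capacity flow: source→left, listed edges, right→sink; max matching = max flow.
Augmenting path u1→v2 (+1); matched 1.
Augmenting path u5→v1 (+1); matched 2.
Augmenting path u6→v3 (+1); matched 3.
Augmenting path u2→v2→u1→v4 (+1); matched 4.
No augmenting path remains; maximum matching = 4.
König certificate: {u1, u5, u6, v2} is a vertex cover of size 4 (every listed pair touches it), so no matching can be larger.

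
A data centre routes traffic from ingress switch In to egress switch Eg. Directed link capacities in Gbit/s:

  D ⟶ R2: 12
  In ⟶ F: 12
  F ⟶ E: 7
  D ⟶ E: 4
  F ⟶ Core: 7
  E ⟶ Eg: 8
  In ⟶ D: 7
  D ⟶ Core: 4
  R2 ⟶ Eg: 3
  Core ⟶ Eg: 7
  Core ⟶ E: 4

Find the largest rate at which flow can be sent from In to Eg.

18

Augment In→D→E→Eg: bottleneck 4, flow now 4.
Augment In→D→R2→Eg: bottleneck 3, flow now 7.
Augment In→F→E→Eg: bottleneck 4, flow now 11.
Augment In→F→Core→Eg: bottleneck 7, flow now 18.
No augmenting path remains; maximum flow = 18.
In the residual graph, reachable from In: {In, D, F, E, R2, Core}.
Min-cut edges: E→Eg (8), R2→Eg (3), Core→Eg (7); capacity 8 + 3 + 7 = 18.
This cut is saturated, so no flow can exceed 18.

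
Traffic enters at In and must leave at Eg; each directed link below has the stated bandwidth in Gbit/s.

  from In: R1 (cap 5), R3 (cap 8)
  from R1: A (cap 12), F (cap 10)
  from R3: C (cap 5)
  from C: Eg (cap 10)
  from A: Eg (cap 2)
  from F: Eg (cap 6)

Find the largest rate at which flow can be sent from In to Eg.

Augment In→R1→A→Eg: bottleneck 2, flow now 2.
Augment In→R1→F→Eg: bottleneck 3, flow now 5.
Augment In→R3→C→Eg: bottleneck 5, flow now 10.
No augmenting path remains; maximum flow = 10.
In the residual graph, reachable from In: {In, R3}.
Min-cut edges: In→R1 (5), R3→C (5); capacity 5 + 5 = 10.
This cut is saturated, so no flow can exceed 10.

10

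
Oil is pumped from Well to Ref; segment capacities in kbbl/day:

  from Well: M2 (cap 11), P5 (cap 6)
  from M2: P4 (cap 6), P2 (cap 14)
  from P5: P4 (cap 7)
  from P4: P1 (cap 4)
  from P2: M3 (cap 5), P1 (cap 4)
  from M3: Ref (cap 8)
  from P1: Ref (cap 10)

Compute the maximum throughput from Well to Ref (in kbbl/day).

13

Augment Well→M2→P4→P1→Ref: bottleneck 4, flow now 4.
Augment Well→M2→P2→M3→Ref: bottleneck 5, flow now 9.
Augment Well→M2→P2→P1→Ref: bottleneck 2, flow now 11.
Augment Well→P5→P4→M2→P2→P1→Ref: bottleneck 2, flow now 13. (uses reverse residual edge)
No augmenting path remains; maximum flow = 13.
In the residual graph, reachable from Well: {Well, M2, P5, P4, P2}.
Min-cut edges: P4→P1 (4), P2→M3 (5), P2→P1 (4); capacity 4 + 5 + 4 = 13.
This cut is saturated, so no flow can exceed 13.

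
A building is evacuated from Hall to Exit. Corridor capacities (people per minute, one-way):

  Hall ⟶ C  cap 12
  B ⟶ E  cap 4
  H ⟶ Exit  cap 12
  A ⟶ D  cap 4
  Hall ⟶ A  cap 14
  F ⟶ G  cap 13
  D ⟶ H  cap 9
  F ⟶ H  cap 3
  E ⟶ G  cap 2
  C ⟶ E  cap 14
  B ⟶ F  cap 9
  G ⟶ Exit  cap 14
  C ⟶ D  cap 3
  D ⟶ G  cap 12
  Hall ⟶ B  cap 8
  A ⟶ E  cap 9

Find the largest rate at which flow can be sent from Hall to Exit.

Augment Hall→A→D→G→Exit: bottleneck 4, flow now 4.
Augment Hall→A→E→G→Exit: bottleneck 2, flow now 6.
Augment Hall→B→F→G→Exit: bottleneck 8, flow now 14.
Augment Hall→C→D→H→Exit: bottleneck 3, flow now 17.
No augmenting path remains; maximum flow = 17.
In the residual graph, reachable from Hall: {Hall, A, C, E}.
Min-cut edges: Hall→B (8), A→D (4), C→D (3), E→G (2); capacity 8 + 4 + 3 + 2 = 17.
This cut is saturated, so no flow can exceed 17.

17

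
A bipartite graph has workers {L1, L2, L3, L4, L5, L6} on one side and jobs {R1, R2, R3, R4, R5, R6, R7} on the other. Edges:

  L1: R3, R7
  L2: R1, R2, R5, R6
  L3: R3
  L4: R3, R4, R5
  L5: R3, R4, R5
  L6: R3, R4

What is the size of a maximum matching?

5

Unit-capacity flow: source→left, listed edges, right→sink; max matching = max flow.
Augmenting path L1→R3 (+1); matched 1.
Augmenting path L2→R1 (+1); matched 2.
Augmenting path L4→R4 (+1); matched 3.
Augmenting path L5→R5 (+1); matched 4.
Augmenting path L3→R3→L1→R7 (+1); matched 5.
No augmenting path remains; maximum matching = 5.
König certificate: {L1, L2, R3, R4, R5} is a vertex cover of size 5 (every listed pair touches it), so no matching can be larger.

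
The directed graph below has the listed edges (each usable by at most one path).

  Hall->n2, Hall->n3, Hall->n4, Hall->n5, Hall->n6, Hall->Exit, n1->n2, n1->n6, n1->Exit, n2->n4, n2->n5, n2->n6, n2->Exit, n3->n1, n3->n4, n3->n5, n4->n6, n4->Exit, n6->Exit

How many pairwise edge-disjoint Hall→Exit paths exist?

Assign every edge capacity 1; by Menger, the answer equals the max flow.
Path Hall→Exit (+1); total 1.
Path Hall→n2→Exit (+1); total 2.
Path Hall→n4→Exit (+1); total 3.
Path Hall→n6→Exit (+1); total 4.
Path Hall→n3→n1→Exit (+1); total 5.
No residual Hall→Exit path; max flow = 5.
Certifying cut of size 5: {Hall→Exit, Hall→n2, Hall→n3, Hall→n4, Hall→n6}.

5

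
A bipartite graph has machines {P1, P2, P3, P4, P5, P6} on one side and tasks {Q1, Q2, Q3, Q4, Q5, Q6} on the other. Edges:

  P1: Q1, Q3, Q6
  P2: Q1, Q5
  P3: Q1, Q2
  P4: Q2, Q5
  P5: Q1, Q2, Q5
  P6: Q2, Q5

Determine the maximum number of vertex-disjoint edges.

4

Unit-capacity flow: source→left, listed edges, right→sink; max matching = max flow.
Augmenting path P1→Q1 (+1); matched 1.
Augmenting path P2→Q5 (+1); matched 2.
Augmenting path P3→Q2 (+1); matched 3.
Augmenting path P5→Q1→P1→Q3 (+1); matched 4.
No augmenting path remains; maximum matching = 4.
König certificate: {P1, Q1, Q2, Q5} is a vertex cover of size 4 (every listed pair touches it), so no matching can be larger.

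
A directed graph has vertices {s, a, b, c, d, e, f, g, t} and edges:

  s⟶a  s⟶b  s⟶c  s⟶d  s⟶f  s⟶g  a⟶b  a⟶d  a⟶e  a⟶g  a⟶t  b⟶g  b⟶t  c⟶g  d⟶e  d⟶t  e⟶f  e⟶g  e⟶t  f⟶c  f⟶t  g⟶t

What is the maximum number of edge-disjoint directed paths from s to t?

Assign every edge capacity 1; by Menger, the answer equals the max flow.
Path s→a→t (+1); total 1.
Path s→b→t (+1); total 2.
Path s→d→t (+1); total 3.
Path s→f→t (+1); total 4.
Path s→g→t (+1); total 5.
No residual s→t path; max flow = 5.
Certifying cut of size 5: {g→t, s→a, s→b, s→d, s→f}.

5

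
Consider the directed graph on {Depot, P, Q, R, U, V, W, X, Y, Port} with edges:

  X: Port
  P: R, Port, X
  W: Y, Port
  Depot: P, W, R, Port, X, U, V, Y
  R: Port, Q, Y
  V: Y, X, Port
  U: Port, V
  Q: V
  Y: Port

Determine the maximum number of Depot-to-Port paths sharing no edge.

Assign every edge capacity 1; by Menger, the answer equals the max flow.
Path Depot→Port (+1); total 1.
Path Depot→P→Port (+1); total 2.
Path Depot→R→Port (+1); total 3.
Path Depot→U→Port (+1); total 4.
Path Depot→V→Port (+1); total 5.
Path Depot→W→Port (+1); total 6.
Path Depot→X→Port (+1); total 7.
Path Depot→Y→Port (+1); total 8.
No residual Depot→Port path; max flow = 8.
Certifying cut of size 8: {Depot→P, Depot→Port, Depot→R, Depot→U, Depot→V, Depot→W, Depot→X, Depot→Y}.

8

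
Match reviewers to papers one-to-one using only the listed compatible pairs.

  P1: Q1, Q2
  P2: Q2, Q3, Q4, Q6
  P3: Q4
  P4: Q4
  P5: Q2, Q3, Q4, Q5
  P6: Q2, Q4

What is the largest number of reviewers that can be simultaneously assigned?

5

Unit-capacity flow: source→left, listed edges, right→sink; max matching = max flow.
Augmenting path P1→Q1 (+1); matched 1.
Augmenting path P2→Q2 (+1); matched 2.
Augmenting path P3→Q4 (+1); matched 3.
Augmenting path P5→Q3 (+1); matched 4.
Augmenting path P6→Q2→P2→Q6 (+1); matched 5.
No augmenting path remains; maximum matching = 5.
König certificate: {P1, P2, P5, P6, Q4} is a vertex cover of size 5 (every listed pair touches it), so no matching can be larger.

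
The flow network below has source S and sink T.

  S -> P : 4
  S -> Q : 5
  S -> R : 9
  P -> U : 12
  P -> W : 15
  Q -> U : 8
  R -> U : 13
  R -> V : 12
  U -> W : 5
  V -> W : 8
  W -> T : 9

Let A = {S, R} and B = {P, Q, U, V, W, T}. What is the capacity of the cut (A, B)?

34

Edges leaving {S, R}: S→P (4), S→Q (5), R→U (13), R→V (12).
Cut capacity = 4 + 5 + 13 + 12 = 34.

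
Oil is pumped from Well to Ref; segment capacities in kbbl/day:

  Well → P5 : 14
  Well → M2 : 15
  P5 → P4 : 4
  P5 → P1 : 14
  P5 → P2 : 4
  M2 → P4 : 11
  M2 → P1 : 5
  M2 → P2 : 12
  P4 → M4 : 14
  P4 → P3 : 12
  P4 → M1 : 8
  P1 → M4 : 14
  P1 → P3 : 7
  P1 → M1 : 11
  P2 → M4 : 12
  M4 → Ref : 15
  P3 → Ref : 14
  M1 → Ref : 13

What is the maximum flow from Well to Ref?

29

Augment Well→P5→P4→M4→Ref: bottleneck 4, flow now 4.
Augment Well→P5→P1→M4→Ref: bottleneck 10, flow now 14.
Augment Well→M2→P4→M4→Ref: bottleneck 1, flow now 15.
Augment Well→M2→P4→P3→Ref: bottleneck 10, flow now 25.
Augment Well→M2→P1→P3→Ref: bottleneck 4, flow now 29.
No augmenting path remains; maximum flow = 29.
In the residual graph, reachable from Well: {Well}.
Min-cut edges: Well→P5 (14), Well→M2 (15); capacity 14 + 15 = 29.
This cut is saturated, so no flow can exceed 29.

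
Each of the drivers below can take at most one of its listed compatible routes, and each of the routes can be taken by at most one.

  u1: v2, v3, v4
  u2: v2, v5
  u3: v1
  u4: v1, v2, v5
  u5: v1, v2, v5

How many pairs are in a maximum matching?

Unit-capacity flow: source→left, listed edges, right→sink; max matching = max flow.
Augmenting path u1→v2 (+1); matched 1.
Augmenting path u2→v5 (+1); matched 2.
Augmenting path u3→v1 (+1); matched 3.
Augmenting path u4→v2→u1→v3 (+1); matched 4.
No augmenting path remains; maximum matching = 4.
König certificate: {u1, v1, v2, v5} is a vertex cover of size 4 (every listed pair touches it), so no matching can be larger.

4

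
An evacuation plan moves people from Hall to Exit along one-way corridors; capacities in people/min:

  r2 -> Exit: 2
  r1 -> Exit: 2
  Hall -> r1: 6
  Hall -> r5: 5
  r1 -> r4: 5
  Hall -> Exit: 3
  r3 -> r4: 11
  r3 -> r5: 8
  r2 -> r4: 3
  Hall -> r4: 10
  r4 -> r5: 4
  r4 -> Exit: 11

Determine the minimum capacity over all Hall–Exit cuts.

Augment Hall→Exit: bottleneck 3, flow now 3.
Augment Hall→r1→Exit: bottleneck 2, flow now 5.
Augment Hall→r4→Exit: bottleneck 10, flow now 15.
Augment Hall→r1→r4→Exit: bottleneck 1, flow now 16.
No augmenting path remains; maximum flow = 16.
By max-flow min-cut, the minimum cut capacity equals the max flow.
In the residual graph, reachable from Hall: {Hall, r1, r4, r5}.
Min-cut edges: Hall→Exit (3), r1→Exit (2), r4→Exit (11); capacity 3 + 2 + 11 = 16.

16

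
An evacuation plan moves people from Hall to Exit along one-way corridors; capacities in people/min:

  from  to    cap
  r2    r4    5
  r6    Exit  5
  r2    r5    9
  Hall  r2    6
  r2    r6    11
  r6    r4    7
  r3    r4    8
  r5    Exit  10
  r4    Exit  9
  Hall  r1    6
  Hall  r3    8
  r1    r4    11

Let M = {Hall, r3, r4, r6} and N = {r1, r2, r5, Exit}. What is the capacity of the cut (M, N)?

26

Edges leaving {Hall, r3, r4, r6}: Hall→r1 (6), Hall→r2 (6), r4→Exit (9), r6→Exit (5).
Cut capacity = 6 + 6 + 9 + 5 = 26.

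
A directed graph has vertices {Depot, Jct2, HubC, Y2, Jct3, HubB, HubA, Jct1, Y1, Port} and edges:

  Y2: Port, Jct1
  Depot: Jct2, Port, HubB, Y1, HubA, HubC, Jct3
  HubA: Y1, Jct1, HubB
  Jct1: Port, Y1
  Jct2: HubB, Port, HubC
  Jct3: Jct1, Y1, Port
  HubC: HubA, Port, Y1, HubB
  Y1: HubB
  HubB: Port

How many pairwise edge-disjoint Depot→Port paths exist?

Assign every edge capacity 1; by Menger, the answer equals the max flow.
Path Depot→Port (+1); total 1.
Path Depot→Jct2→Port (+1); total 2.
Path Depot→HubC→Port (+1); total 3.
Path Depot→Jct3→Port (+1); total 4.
Path Depot→HubB→Port (+1); total 5.
Path Depot→HubA→Jct1→Port (+1); total 6.
No residual Depot→Port path; max flow = 6.
Certifying cut of size 6: {Depot→HubA, Depot→HubC, Depot→Jct2, Depot→Jct3, Depot→Port, HubB→Port}.

6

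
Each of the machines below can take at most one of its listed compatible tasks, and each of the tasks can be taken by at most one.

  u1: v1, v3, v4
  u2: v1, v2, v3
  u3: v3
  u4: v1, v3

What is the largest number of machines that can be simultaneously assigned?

Unit-capacity flow: source→left, listed edges, right→sink; max matching = max flow.
Augmenting path u1→v1 (+1); matched 1.
Augmenting path u2→v2 (+1); matched 2.
Augmenting path u3→v3 (+1); matched 3.
Augmenting path u4→v1→u1→v4 (+1); matched 4.
No augmenting path remains; maximum matching = 4.
König certificate: {u1, u2, u3, u4} is a vertex cover of size 4 (every listed pair touches it), so no matching can be larger.

4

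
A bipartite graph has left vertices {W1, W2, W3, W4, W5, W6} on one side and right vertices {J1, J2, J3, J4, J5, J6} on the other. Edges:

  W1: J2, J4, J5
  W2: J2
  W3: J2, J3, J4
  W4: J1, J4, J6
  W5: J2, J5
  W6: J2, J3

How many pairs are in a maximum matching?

Unit-capacity flow: source→left, listed edges, right→sink; max matching = max flow.
Augmenting path W1→J2 (+1); matched 1.
Augmenting path W3→J3 (+1); matched 2.
Augmenting path W4→J1 (+1); matched 3.
Augmenting path W5→J5 (+1); matched 4.
Augmenting path W2→J2→W1→J4 (+1); matched 5.
No augmenting path remains; maximum matching = 5.
König certificate: {W4, J2, J3, J4, J5} is a vertex cover of size 5 (every listed pair touches it), so no matching can be larger.

5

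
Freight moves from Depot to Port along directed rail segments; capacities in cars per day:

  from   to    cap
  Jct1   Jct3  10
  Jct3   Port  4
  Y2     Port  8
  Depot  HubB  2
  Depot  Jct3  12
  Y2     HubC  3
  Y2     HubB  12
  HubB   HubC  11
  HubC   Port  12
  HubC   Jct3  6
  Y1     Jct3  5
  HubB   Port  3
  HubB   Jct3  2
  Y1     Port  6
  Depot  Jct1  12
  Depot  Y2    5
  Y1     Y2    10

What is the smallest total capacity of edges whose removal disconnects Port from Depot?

11

Augment Depot→Y2→Port: bottleneck 5, flow now 5.
Augment Depot→HubB→Port: bottleneck 2, flow now 7.
Augment Depot→Jct3→Port: bottleneck 4, flow now 11.
No augmenting path remains; maximum flow = 11.
By max-flow min-cut, the minimum cut capacity equals the max flow.
In the residual graph, reachable from Depot: {Depot, Jct1, Jct3}.
Min-cut edges: Depot→Y2 (5), Depot→HubB (2), Jct3→Port (4); capacity 5 + 2 + 4 = 11.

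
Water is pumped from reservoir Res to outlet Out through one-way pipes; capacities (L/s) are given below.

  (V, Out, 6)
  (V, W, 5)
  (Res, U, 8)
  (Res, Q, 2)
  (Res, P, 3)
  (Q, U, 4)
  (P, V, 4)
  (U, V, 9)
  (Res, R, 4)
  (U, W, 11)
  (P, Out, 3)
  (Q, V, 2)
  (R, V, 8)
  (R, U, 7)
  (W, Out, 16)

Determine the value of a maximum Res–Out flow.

Augment Res→P→Out: bottleneck 3, flow now 3.
Augment Res→Q→V→Out: bottleneck 2, flow now 5.
Augment Res→R→V→Out: bottleneck 4, flow now 9.
Augment Res→U→W→Out: bottleneck 8, flow now 17.
No augmenting path remains; maximum flow = 17.
In the residual graph, reachable from Res: {Res}.
Min-cut edges: Res→P (3), Res→Q (2), Res→R (4), Res→U (8); capacity 3 + 2 + 4 + 8 = 17.
This cut is saturated, so no flow can exceed 17.

17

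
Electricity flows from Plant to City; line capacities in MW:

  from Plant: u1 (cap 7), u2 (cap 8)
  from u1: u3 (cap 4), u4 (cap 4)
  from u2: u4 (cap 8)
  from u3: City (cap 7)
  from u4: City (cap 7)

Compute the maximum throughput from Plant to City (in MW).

11

Augment Plant→u1→u3→City: bottleneck 4, flow now 4.
Augment Plant→u1→u4→City: bottleneck 3, flow now 7.
Augment Plant→u2→u4→City: bottleneck 4, flow now 11.
No augmenting path remains; maximum flow = 11.
In the residual graph, reachable from Plant: {Plant, u1, u2, u4}.
Min-cut edges: u1→u3 (4), u4→City (7); capacity 4 + 7 = 11.
This cut is saturated, so no flow can exceed 11.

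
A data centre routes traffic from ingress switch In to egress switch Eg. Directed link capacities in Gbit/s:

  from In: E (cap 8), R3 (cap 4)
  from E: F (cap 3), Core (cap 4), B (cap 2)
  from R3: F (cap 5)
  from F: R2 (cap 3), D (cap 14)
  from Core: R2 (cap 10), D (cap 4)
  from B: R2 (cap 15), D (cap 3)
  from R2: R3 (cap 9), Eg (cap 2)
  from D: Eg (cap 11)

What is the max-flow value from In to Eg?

Augment In→E→F→R2→Eg: bottleneck 2, flow now 2.
Augment In→E→F→D→Eg: bottleneck 1, flow now 3.
Augment In→E→Core→D→Eg: bottleneck 4, flow now 7.
Augment In→E→B→D→Eg: bottleneck 1, flow now 8.
Augment In→R3→F→D→Eg: bottleneck 4, flow now 12.
No augmenting path remains; maximum flow = 12.
In the residual graph, reachable from In: {In}.
Min-cut edges: In→E (8), In→R3 (4); capacity 8 + 4 = 12.
This cut is saturated, so no flow can exceed 12.

12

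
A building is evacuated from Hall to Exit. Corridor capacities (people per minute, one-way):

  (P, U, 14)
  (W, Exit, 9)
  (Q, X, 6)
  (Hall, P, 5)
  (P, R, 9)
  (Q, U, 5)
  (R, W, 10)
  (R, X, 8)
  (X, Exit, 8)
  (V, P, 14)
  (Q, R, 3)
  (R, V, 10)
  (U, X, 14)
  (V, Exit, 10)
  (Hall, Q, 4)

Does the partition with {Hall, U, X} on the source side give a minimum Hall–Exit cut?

Given cut capacity: 5 + 4 + 8 = 17.
Augment Hall→Q→X→Exit: bottleneck 4, flow now 4.
Augment Hall→P→R→V→Exit: bottleneck 5, flow now 9.
No augmenting path remains; maximum flow = 9.
In the residual graph, reachable from Hall: {Hall}.
Min-cut edges: Hall→P (5), Hall→Q (4); capacity 5 + 4 = 9.
Cut capacity 17 exceeds the max flow 9, so it is not minimum.

No — its capacity is 17, but the minimum cut has capacity 9.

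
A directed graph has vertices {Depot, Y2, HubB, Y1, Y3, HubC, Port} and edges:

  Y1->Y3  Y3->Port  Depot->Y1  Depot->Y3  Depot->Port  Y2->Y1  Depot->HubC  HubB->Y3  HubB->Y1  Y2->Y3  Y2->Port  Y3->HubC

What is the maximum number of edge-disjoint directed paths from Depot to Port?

2

Assign every edge capacity 1; by Menger, the answer equals the max flow.
Path Depot→Port (+1); total 1.
Path Depot→Y3→Port (+1); total 2.
No residual Depot→Port path; max flow = 2.
Certifying cut of size 2: {Depot→Port, Y3→Port}.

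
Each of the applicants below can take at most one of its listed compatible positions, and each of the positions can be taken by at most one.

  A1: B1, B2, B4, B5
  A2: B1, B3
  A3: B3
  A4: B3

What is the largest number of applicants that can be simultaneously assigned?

3

Unit-capacity flow: source→left, listed edges, right→sink; max matching = max flow.
Augmenting path A1→B1 (+1); matched 1.
Augmenting path A2→B3 (+1); matched 2.
Augmenting path A3→B3→A2→B1→A1→B2 (+1); matched 3.
No augmenting path remains; maximum matching = 3.
König certificate: {A1, A2, B3} is a vertex cover of size 3 (every listed pair touches it), so no matching can be larger.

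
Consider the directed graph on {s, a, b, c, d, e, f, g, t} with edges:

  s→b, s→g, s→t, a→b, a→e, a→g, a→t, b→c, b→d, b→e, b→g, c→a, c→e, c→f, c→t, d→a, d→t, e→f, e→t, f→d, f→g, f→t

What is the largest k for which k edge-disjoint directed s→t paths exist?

Assign every edge capacity 1; by Menger, the answer equals the max flow.
Path s→t (+1); total 1.
Path s→b→c→t (+1); total 2.
No residual s→t path; max flow = 2.
Certifying cut of size 2: {s→b, s→t}.

2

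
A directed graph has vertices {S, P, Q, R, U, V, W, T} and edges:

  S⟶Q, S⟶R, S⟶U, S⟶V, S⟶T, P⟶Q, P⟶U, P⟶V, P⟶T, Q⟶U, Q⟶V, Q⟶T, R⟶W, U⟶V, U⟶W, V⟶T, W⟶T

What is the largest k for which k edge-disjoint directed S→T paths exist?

4

Assign every edge capacity 1; by Menger, the answer equals the max flow.
Path S→T (+1); total 1.
Path S→Q→T (+1); total 2.
Path S→V→T (+1); total 3.
Path S→R→W→T (+1); total 4.
No residual S→T path; max flow = 4.
Certifying cut of size 4: {S→Q, S→T, V→T, W→T}.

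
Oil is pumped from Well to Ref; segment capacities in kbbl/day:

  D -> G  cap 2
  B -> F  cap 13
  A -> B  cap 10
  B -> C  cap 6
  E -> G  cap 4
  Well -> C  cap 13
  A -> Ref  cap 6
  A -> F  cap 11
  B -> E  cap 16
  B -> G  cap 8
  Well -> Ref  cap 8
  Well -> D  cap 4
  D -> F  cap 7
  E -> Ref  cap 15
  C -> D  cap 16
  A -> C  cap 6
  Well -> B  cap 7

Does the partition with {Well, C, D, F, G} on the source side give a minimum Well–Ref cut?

Yes — it is a minimum cut (capacity 15).

Given cut capacity: 7 + 8 = 15.
Augment Well→Ref: bottleneck 8, flow now 8.
Augment Well→B→E→Ref: bottleneck 7, flow now 15.
No augmenting path remains; maximum flow = 15.
Cut capacity 15 equals the max flow, so it is a minimum cut.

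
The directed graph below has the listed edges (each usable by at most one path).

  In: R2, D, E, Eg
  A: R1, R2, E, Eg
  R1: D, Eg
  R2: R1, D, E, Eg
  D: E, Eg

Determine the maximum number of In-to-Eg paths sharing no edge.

Assign every edge capacity 1; by Menger, the answer equals the max flow.
Path In→Eg (+1); total 1.
Path In→R2→Eg (+1); total 2.
Path In→D→Eg (+1); total 3.
No residual In→Eg path; max flow = 3.
Certifying cut of size 3: {In→D, In→Eg, In→R2}.

3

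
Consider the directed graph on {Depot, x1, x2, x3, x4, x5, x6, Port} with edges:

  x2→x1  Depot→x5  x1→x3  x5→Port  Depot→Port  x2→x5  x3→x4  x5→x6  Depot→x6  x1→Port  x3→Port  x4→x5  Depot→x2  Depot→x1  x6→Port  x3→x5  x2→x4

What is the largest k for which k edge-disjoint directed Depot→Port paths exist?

Assign every edge capacity 1; by Menger, the answer equals the max flow.
Path Depot→Port (+1); total 1.
Path Depot→x1→Port (+1); total 2.
Path Depot→x5→Port (+1); total 3.
Path Depot→x6→Port (+1); total 4.
Path Depot→x2→x1→x3→Port (+1); total 5.
No residual Depot→Port path; max flow = 5.
Certifying cut of size 5: {Depot→Port, Depot→x1, Depot→x2, Depot→x5, Depot→x6}.

5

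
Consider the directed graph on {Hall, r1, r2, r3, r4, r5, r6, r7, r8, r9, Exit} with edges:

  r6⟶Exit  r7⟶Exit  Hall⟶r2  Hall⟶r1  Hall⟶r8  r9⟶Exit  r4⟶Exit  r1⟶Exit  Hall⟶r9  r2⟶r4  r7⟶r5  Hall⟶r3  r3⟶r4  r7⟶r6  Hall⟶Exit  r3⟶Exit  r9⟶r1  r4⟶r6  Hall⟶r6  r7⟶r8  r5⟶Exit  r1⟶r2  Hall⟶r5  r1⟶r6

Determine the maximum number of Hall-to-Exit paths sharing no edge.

7

Assign every edge capacity 1; by Menger, the answer equals the max flow.
Path Hall→Exit (+1); total 1.
Path Hall→r1→Exit (+1); total 2.
Path Hall→r3→Exit (+1); total 3.
Path Hall→r5→Exit (+1); total 4.
Path Hall→r6→Exit (+1); total 5.
Path Hall→r9→Exit (+1); total 6.
Path Hall→r2→r4→Exit (+1); total 7.
No residual Hall→Exit path; max flow = 7.
Certifying cut of size 7: {Hall→Exit, Hall→r1, Hall→r2, Hall→r3, Hall→r5, Hall→r6, Hall→r9}.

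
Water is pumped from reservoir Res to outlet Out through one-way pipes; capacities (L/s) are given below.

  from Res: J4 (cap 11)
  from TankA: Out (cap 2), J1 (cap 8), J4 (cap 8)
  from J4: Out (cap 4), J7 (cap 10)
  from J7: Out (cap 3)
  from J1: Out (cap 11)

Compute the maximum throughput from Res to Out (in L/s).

Augment Res→J4→Out: bottleneck 4, flow now 4.
Augment Res→J4→J7→Out: bottleneck 3, flow now 7.
No augmenting path remains; maximum flow = 7.
In the residual graph, reachable from Res: {Res, J4, J7}.
Min-cut edges: J4→Out (4), J7→Out (3); capacity 4 + 3 = 7.
This cut is saturated, so no flow can exceed 7.

7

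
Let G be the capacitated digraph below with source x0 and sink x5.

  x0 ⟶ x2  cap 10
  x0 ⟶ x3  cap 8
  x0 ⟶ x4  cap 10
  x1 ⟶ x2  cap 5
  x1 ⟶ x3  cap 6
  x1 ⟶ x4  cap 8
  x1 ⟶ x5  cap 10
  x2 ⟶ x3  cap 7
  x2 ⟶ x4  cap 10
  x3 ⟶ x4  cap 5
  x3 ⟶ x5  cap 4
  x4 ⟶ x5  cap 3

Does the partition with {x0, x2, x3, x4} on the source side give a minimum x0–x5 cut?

Given cut capacity: 4 + 3 = 7.
Augment x0→x3→x5: bottleneck 4, flow now 4.
Augment x0→x4→x5: bottleneck 3, flow now 7.
No augmenting path remains; maximum flow = 7.
Cut capacity 7 equals the max flow, so it is a minimum cut.

Yes — it is a minimum cut (capacity 7).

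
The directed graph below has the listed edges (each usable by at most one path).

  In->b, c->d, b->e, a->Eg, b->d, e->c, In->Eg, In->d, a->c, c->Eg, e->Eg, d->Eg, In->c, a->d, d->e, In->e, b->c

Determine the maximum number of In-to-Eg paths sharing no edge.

Assign every edge capacity 1; by Menger, the answer equals the max flow.
Path In→Eg (+1); total 1.
Path In→c→Eg (+1); total 2.
Path In→d→Eg (+1); total 3.
Path In→e→Eg (+1); total 4.
No residual In→Eg path; max flow = 4.
Certifying cut of size 4: {In→Eg, c→Eg, d→Eg, e→Eg}.

4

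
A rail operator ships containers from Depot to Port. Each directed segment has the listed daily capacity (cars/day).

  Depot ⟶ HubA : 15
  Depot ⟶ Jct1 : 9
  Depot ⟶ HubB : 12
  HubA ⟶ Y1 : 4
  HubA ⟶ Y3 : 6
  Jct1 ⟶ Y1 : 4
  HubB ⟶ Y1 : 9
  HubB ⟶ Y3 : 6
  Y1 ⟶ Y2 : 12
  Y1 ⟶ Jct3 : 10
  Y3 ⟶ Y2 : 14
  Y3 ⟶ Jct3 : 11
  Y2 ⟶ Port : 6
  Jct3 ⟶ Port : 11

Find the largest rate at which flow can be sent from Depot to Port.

17

Augment Depot→HubA→Y1→Y2→Port: bottleneck 4, flow now 4.
Augment Depot→HubA→Y3→Y2→Port: bottleneck 2, flow now 6.
Augment Depot→HubA→Y3→Jct3→Port: bottleneck 4, flow now 10.
Augment Depot→Jct1→Y1→Jct3→Port: bottleneck 4, flow now 14.
Augment Depot→HubB→Y1→Jct3→Port: bottleneck 3, flow now 17.
No augmenting path remains; maximum flow = 17.
In the residual graph, reachable from Depot: {Depot, HubA, Jct1, HubB, Y1, Y3, Y2, Jct3}.
Min-cut edges: Y2→Port (6), Jct3→Port (11); capacity 6 + 11 = 17.
This cut is saturated, so no flow can exceed 17.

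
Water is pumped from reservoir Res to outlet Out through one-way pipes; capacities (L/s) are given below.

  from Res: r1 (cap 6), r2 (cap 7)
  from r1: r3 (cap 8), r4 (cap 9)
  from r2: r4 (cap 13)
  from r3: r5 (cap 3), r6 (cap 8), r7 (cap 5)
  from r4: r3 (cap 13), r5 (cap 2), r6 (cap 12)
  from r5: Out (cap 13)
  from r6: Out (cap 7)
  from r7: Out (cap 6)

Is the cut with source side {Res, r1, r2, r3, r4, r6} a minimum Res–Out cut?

No — its capacity is 17, but the minimum cut has capacity 13.

Given cut capacity: 3 + 5 + 2 + 7 = 17.
Augment Res→r1→r3→r5→Out: bottleneck 3, flow now 3.
Augment Res→r1→r3→r6→Out: bottleneck 3, flow now 6.
Augment Res→r2→r4→r5→Out: bottleneck 2, flow now 8.
Augment Res→r2→r4→r6→Out: bottleneck 4, flow now 12.
Augment Res→r2→r4→r3→r7→Out: bottleneck 1, flow now 13.
No augmenting path remains; maximum flow = 13.
In the residual graph, reachable from Res: {Res}.
Min-cut edges: Res→r1 (6), Res→r2 (7); capacity 6 + 7 = 13.
Cut capacity 17 exceeds the max flow 13, so it is not minimum.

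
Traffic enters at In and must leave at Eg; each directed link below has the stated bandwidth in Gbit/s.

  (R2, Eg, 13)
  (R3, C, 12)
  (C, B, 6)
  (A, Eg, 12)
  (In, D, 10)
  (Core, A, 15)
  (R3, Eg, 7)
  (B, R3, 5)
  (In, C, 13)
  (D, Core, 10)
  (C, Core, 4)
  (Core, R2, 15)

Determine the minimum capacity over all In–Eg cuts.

19

Augment In→C→B→R3→Eg: bottleneck 5, flow now 5.
Augment In→C→Core→R2→Eg: bottleneck 4, flow now 9.
Augment In→D→Core→R2→Eg: bottleneck 9, flow now 18.
Augment In→D→Core→A→Eg: bottleneck 1, flow now 19.
No augmenting path remains; maximum flow = 19.
By max-flow min-cut, the minimum cut capacity equals the max flow.
In the residual graph, reachable from In: {In, C, B}.
Min-cut edges: In→D (10), C→Core (4), B→R3 (5); capacity 10 + 4 + 5 = 19.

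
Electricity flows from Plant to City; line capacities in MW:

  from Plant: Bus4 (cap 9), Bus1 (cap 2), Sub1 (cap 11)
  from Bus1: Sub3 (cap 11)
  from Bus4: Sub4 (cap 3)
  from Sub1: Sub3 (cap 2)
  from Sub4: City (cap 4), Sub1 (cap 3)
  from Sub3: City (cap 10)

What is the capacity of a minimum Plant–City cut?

Augment Plant→Bus1→Sub3→City: bottleneck 2, flow now 2.
Augment Plant→Bus4→Sub4→City: bottleneck 3, flow now 5.
Augment Plant→Sub1→Sub3→City: bottleneck 2, flow now 7.
No augmenting path remains; maximum flow = 7.
By max-flow min-cut, the minimum cut capacity equals the max flow.
In the residual graph, reachable from Plant: {Plant, Bus4, Sub1}.
Min-cut edges: Plant→Bus1 (2), Bus4→Sub4 (3), Sub1→Sub3 (2); capacity 2 + 3 + 2 = 7.

7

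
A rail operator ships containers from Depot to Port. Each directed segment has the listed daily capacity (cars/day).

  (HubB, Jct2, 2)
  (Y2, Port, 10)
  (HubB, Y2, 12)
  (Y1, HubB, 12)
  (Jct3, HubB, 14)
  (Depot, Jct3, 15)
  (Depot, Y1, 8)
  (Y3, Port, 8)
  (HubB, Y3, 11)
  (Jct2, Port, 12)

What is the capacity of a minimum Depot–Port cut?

20

Augment Depot→Jct3→HubB→Jct2→Port: bottleneck 2, flow now 2.
Augment Depot→Jct3→HubB→Y3→Port: bottleneck 8, flow now 10.
Augment Depot→Jct3→HubB→Y2→Port: bottleneck 4, flow now 14.
Augment Depot→Y1→HubB→Y2→Port: bottleneck 6, flow now 20.
No augmenting path remains; maximum flow = 20.
By max-flow min-cut, the minimum cut capacity equals the max flow.
In the residual graph, reachable from Depot: {Depot, Jct3, Y1, HubB, Y3, Y2}.
Min-cut edges: HubB→Jct2 (2), Y3→Port (8), Y2→Port (10); capacity 2 + 8 + 10 = 20.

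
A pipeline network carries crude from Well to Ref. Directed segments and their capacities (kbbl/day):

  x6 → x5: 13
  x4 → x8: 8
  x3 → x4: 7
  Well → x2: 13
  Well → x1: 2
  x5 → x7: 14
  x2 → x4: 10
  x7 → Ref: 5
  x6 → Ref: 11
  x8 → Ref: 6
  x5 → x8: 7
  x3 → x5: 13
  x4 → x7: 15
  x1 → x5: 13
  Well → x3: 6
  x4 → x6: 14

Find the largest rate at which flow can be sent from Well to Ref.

18

Augment Well→x1→x5→x7→Ref: bottleneck 2, flow now 2.
Augment Well→x2→x4→x6→Ref: bottleneck 10, flow now 12.
Augment Well→x3→x4→x6→Ref: bottleneck 1, flow now 13.
Augment Well→x3→x4→x7→Ref: bottleneck 3, flow now 16.
Augment Well→x3→x4→x8→Ref: bottleneck 2, flow now 18.
No augmenting path remains; maximum flow = 18.
In the residual graph, reachable from Well: {Well, x2}.
Min-cut edges: Well→x1 (2), Well→x3 (6), x2→x4 (10); capacity 2 + 6 + 10 = 18.
This cut is saturated, so no flow can exceed 18.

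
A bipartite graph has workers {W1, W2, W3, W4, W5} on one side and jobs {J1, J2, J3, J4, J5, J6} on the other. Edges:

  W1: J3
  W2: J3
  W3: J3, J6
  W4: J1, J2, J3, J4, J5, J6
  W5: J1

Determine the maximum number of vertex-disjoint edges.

Unit-capacity flow: source→left, listed edges, right→sink; max matching = max flow.
Augmenting path W1→J3 (+1); matched 1.
Augmenting path W3→J6 (+1); matched 2.
Augmenting path W4→J1 (+1); matched 3.
Augmenting path W5→J1→W4→J2 (+1); matched 4.
No augmenting path remains; maximum matching = 4.
König certificate: {W3, W4, W5, J3} is a vertex cover of size 4 (every listed pair touches it), so no matching can be larger.

4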